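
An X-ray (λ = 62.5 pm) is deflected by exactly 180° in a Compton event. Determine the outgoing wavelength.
67.3526 pm

Using the Compton formula: λ' = λ + λ_C(1 − cos θ)

For θ = 180°, cos θ = -1 (exact) = -1.0000, so:
1 − cos 180° = 1 − (-1) = 2.0000

Δλ = λ_C × 2.0000 = 2.4263 × 2.0000 = 4.8526 pm

λ' = 62.5 + 4.8526 = 67.3526 pm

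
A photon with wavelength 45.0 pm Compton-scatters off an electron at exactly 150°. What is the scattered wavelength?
49.5276 pm

Using the Compton formula: λ' = λ + λ_C(1 − cos θ)

For θ = 150°, cos θ = -√3/2 (exact) ≈ -0.8660, so:
1 − cos 150° = 1 − (-√3/2) ≈ 1.8660

Δλ = λ_C × 1.8660 = 2.4263 × 1.8660 = 4.5276 pm

λ' = 45.0 + 4.5276 = 49.5276 pm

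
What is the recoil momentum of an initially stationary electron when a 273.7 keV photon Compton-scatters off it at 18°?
4.5330e-23 kg·m/s

The electron is initially at rest, so by conservation of momentum:
p⃗_e = p⃗₀ − p⃗'  (incident photon momentum minus scattered photon momentum)

Photon momentum magnitudes (p = h/λ = E/c):
λ₀ = hc/E₀ = 4.5299 pm → p₀ = h/λ₀ = 1.4627e-22 kg·m/s
Δλ = λ_C(1 − cos 18°) = 0.1188 pm
λ' = 4.6487 pm → p' = h/λ' = 1.4254e-22 kg·m/s

The scattered photon makes angle θ = 18° with the incident direction, so by the law of cosines:
|p⃗_e|² = p₀² + p'² − 2p₀p'cos θ
|p⃗_e|² = (1.4627e-22)² + (1.4254e-22)² − 2·1.4627e-22·1.4254e-22·cos(18°)
|p⃗_e| = 4.5330e-23 kg·m/s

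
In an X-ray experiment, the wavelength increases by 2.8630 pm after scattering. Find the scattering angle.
100.37°

From the Compton formula Δλ = λ_C(1 - cos θ), we can solve for θ:

cos θ = 1 - Δλ/λ_C

Given:
- Δλ = 2.8630 pm
- λ_C = h/(m_e·c) ≈ 2.42631024 pm

cos θ = 1 - 2.8630/2.42631024
cos θ = 1 - 1.179981
cos θ = -0.179981

θ = arccos(-0.179981)
θ = 100.37°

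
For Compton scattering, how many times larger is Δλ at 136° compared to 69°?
136° produces the larger shift by a factor of 2.680

Calculate both shifts using Δλ = λ_C(1 - cos θ):

For θ₁ = 69°:
Δλ₁ = 2.4263 × (1 - cos(69°))
Δλ₁ = 2.4263 × 0.6416
Δλ₁ = 1.5568 pm

For θ₂ = 136°:
Δλ₂ = 2.4263 × (1 - cos(136°))
Δλ₂ = 2.4263 × 1.7193
Δλ₂ = 4.1717 pm

The 136° angle produces the larger shift.
Ratio: 4.1717/1.5568 = 2.680

(Intermediate values are shown rounded; full precision is carried through to the final answer.)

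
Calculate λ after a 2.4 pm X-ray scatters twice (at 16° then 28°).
2.7780 pm

Apply Compton shift twice:

First scattering at θ₁ = 16°:
Δλ₁ = λ_C(1 - cos(16°))
Δλ₁ = 2.4263 × 0.0387
Δλ₁ = 0.0940 pm

After first scattering:
λ₁ = 2.4 + 0.0940 = 2.4940 pm

Second scattering at θ₂ = 28°:
Δλ₂ = λ_C(1 - cos(28°))
Δλ₂ = 2.4263 × 0.1171
Δλ₂ = 0.2840 pm

Final wavelength:
λ₂ = 2.4940 + 0.2840 = 2.7780 pm

Total shift: Δλ_total = 0.0940 + 0.2840 = 0.3780 pm

(Intermediate values are shown rounded; full precision is carried through to the final answer.)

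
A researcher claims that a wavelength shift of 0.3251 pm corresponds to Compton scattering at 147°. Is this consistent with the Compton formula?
No, inconsistent

Calculate the expected shift for θ = 147°:

Δλ_expected = λ_C(1 - cos(147°))
Δλ_expected = 2.4263 × (1 - cos(147°))
Δλ_expected = 2.4263 × 1.8387
Δλ_expected = 4.4612 pm

Given shift: 0.3251 pm
Expected shift: 4.4612 pm
Difference: 4.1361 pm

The values do not match. The given shift corresponds to θ ≈ 30.0°, not 147°.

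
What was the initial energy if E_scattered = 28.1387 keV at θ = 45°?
28.6000 keV

Convert final energy to wavelength (hc ≈ 1239.842 keV·pm):
λ' = hc/E' = 1239.842 / 28.1387 = 44.0618 pm

Calculate the Compton shift:
Δλ = λ_C(1 - cos(45°))
Δλ = 2.4263 × (1 - cos(45°))
Δλ = 0.7106 pm

Initial wavelength:
λ = λ' - Δλ = 44.0618 - 0.7106 = 43.3512 pm

Initial energy:
E = hc/λ = 1239.842 / 43.3512 = 28.6000 keV

(Intermediate values are shown rounded; full precision is carried through to the final answer.)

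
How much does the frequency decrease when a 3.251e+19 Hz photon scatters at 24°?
7.231e+17 Hz (decrease)

Convert frequency to wavelength (c = 299792458 m/s):
λ₀ = c/f₀ = 299792458/3.251e+19 = 9.2215459e-12 m = 9.2215 pm

Calculate Compton shift:
Δλ = λ_C(1 - cos(24°)) = 0.2098 pm

Final wavelength:
λ' = λ₀ + Δλ = 9.2215 + 0.2098 = 9.4313 pm

Final frequency:
f' = c/λ' = 299792458/9.4313115e-12 = 3.1786932e+19 Hz

Frequency shift (decrease):
Δf = f₀ - f' = 3.251e+19 - 3.1786932e+19 = 7.231e+17 Hz

(Intermediate values are shown rounded; full precision is carried through to the final answer.)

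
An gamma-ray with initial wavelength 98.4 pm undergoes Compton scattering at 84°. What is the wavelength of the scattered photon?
100.5727 pm

Using the Compton scattering formula:
λ' = λ + Δλ = λ + λ_C(1 - cos θ)

Given:
- Initial wavelength λ = 98.4 pm
- Scattering angle θ = 84°
- Compton wavelength λ_C ≈ 2.4263 pm

Calculate the shift:
Δλ = 2.4263 × (1 - cos(84°))
Δλ = 2.4263 × 0.8955
Δλ = 2.1727 pm

Final wavelength:
λ' = 98.4 + 2.1727 = 100.5727 pm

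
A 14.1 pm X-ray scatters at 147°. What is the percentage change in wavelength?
31.6396%

Calculate the Compton shift:
Δλ = λ_C(1 - cos(147°))
Δλ = 2.4263 × (1 - cos(147°))
Δλ = 2.4263 × 1.8387
Δλ = 4.4612 pm

Percentage change:
(Δλ/λ₀) × 100 = (4.4612/14.1) × 100
= 31.6396%

(Intermediate values are shown rounded; full precision is carried through to the final answer.)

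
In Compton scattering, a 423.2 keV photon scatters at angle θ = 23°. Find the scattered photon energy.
397.0591 keV

First convert energy to wavelength:
λ = hc/E, with hc ≈ 1239.842 keV·pm (i.e. 1239.842 eV·nm)

For E = 423.2 keV = 423200 eV:
λ = 1239.842 keV·pm / 423.2 keV
λ = 2.9297 pm

Calculate the Compton shift:
Δλ = λ_C(1 - cos(23°)) = 2.4263 × 0.0795
Δλ = 0.1929 pm

Final wavelength:
λ' = 2.9297 + 0.1929 = 3.1226 pm

Final energy:
E' = hc/λ' = 1239.842 / 3.1226 = 397.0591 keV

(Intermediate values are shown rounded; full precision is carried through to the final answer.)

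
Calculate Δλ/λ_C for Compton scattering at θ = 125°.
1.5736 λ_C

The Compton shift formula is:
Δλ = λ_C(1 - cos θ)

Dividing both sides by λ_C:
Δλ/λ_C = 1 - cos θ

For θ = 125°:
Δλ/λ_C = 1 - cos(125°)
Δλ/λ_C = 1 - -0.5736
Δλ/λ_C = 1.5736

This means the shift is 1.5736 × λ_C = 3.8180 pm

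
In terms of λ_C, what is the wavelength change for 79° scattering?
0.8092 λ_C

The Compton shift formula is:
Δλ = λ_C(1 - cos θ)

Dividing both sides by λ_C:
Δλ/λ_C = 1 - cos θ

For θ = 79°:
Δλ/λ_C = 1 - cos(79°)
Δλ/λ_C = 1 - 0.1908
Δλ/λ_C = 0.8092

This means the shift is 0.8092 × λ_C = 1.9633 pm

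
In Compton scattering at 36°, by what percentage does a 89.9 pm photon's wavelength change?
0.5154%

Calculate the Compton shift:
Δλ = λ_C(1 - cos(36°))
Δλ = 2.4263 × (1 - cos(36°))
Δλ = 2.4263 × 0.1910
Δλ = 0.4634 pm

Percentage change:
(Δλ/λ₀) × 100 = (0.4634/89.9) × 100
= 0.5154%

(Intermediate values are shown rounded; full precision is carried through to the final answer.)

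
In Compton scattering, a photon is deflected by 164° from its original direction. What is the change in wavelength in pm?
4.7586 pm

Using the Compton scattering formula:
Δλ = λ_C(1 - cos θ)

where λ_C = h/(m_e·c) ≈ 2.4263 pm is the Compton wavelength of an electron.

For θ = 164°:
cos(164°) = -0.9613
1 - cos(164°) = 1.9613

Δλ = 2.4263 × 1.9613
Δλ = 4.7586 pm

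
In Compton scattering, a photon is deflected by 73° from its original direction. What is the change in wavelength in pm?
1.7169 pm

Using the Compton scattering formula:
Δλ = λ_C(1 - cos θ)

where λ_C = h/(m_e·c) ≈ 2.4263 pm is the Compton wavelength of an electron.

For θ = 73°:
cos(73°) = 0.2924
1 - cos(73°) = 0.7076

Δλ = 2.4263 × 0.7076
Δλ = 1.7169 pm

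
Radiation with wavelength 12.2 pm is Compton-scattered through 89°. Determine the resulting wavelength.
14.5840 pm

Using the Compton scattering formula:
λ' = λ + Δλ = λ + λ_C(1 - cos θ)

Given:
- Initial wavelength λ = 12.2 pm
- Scattering angle θ = 89°
- Compton wavelength λ_C ≈ 2.4263 pm

Calculate the shift:
Δλ = 2.4263 × (1 - cos(89°))
Δλ = 2.4263 × 0.9825
Δλ = 2.3840 pm

Final wavelength:
λ' = 12.2 + 2.3840 = 14.5840 pm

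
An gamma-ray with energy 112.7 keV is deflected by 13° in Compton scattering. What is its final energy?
112.0665 keV

First convert energy to wavelength:
λ = hc/E, with hc ≈ 1239.842 keV·pm (i.e. 1239.842 eV·nm)

For E = 112.7 keV = 112700 eV:
λ = 1239.842 keV·pm / 112.7 keV
λ = 11.0013 pm

Calculate the Compton shift:
Δλ = λ_C(1 - cos(13°)) = 2.4263 × 0.0256
Δλ = 0.0622 pm

Final wavelength:
λ' = 11.0013 + 0.0622 = 11.0634 pm

Final energy:
E' = hc/λ' = 1239.842 / 11.0634 = 112.0665 keV

(Intermediate values are shown rounded; full precision is carried through to the final answer.)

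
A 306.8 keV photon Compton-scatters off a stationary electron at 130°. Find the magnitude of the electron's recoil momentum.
2.2605e-22 kg·m/s

The electron is initially at rest, so by conservation of momentum:
p⃗_e = p⃗₀ − p⃗'  (incident photon momentum minus scattered photon momentum)

Photon momentum magnitudes (p = h/λ = E/c):
λ₀ = hc/E₀ = 4.0412 pm → p₀ = h/λ₀ = 1.6396e-22 kg·m/s
Δλ = λ_C(1 − cos 130°) = 3.9859 pm
λ' = 8.0271 pm → p' = h/λ' = 8.2546e-23 kg·m/s

The scattered photon makes angle θ = 130° with the incident direction, so by the law of cosines:
|p⃗_e|² = p₀² + p'² − 2p₀p'cos θ
|p⃗_e|² = (1.6396e-22)² + (8.2546e-23)² − 2·1.6396e-22·8.2546e-23·cos(130°)
|p⃗_e| = 2.2605e-22 kg·m/s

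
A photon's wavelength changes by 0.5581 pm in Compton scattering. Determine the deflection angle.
39.65°

From the Compton formula Δλ = λ_C(1 - cos θ), we can solve for θ:

cos θ = 1 - Δλ/λ_C

Given:
- Δλ = 0.5581 pm
- λ_C = h/(m_e·c) ≈ 2.42631024 pm

cos θ = 1 - 0.5581/2.42631024
cos θ = 1 - 0.230020
cos θ = 0.769980

θ = arccos(0.769980)
θ = 39.65°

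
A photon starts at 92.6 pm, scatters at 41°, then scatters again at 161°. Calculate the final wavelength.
97.9156 pm

Apply Compton shift twice:

First scattering at θ₁ = 41°:
Δλ₁ = λ_C(1 - cos(41°))
Δλ₁ = 2.4263 × 0.2453
Δλ₁ = 0.5952 pm

After first scattering:
λ₁ = 92.6 + 0.5952 = 93.1952 pm

Second scattering at θ₂ = 161°:
Δλ₂ = λ_C(1 - cos(161°))
Δλ₂ = 2.4263 × 1.9455
Δλ₂ = 4.7204 pm

Final wavelength:
λ₂ = 93.1952 + 4.7204 = 97.9156 pm

Total shift: Δλ_total = 0.5952 + 4.7204 = 5.3156 pm

(Intermediate values are shown rounded; full precision is carried through to the final answer.)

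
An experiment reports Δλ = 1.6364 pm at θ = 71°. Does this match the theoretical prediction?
Yes, consistent

Calculate the expected shift for θ = 71°:

Δλ_expected = λ_C(1 - cos(71°))
Δλ_expected = 2.4263 × (1 - cos(71°))
Δλ_expected = 2.4263 × 0.6744
Δλ_expected = 1.6364 pm

Given shift: 1.6364 pm
Expected shift: 1.6364 pm
Difference: 0.0000 pm

The values match. This is consistent with Compton scattering at the stated angle.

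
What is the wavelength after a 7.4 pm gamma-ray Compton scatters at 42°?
8.0232 pm

Using the Compton scattering formula:
λ' = λ + Δλ = λ + λ_C(1 - cos θ)

Given:
- Initial wavelength λ = 7.4 pm
- Scattering angle θ = 42°
- Compton wavelength λ_C ≈ 2.4263 pm

Calculate the shift:
Δλ = 2.4263 × (1 - cos(42°))
Δλ = 2.4263 × 0.2569
Δλ = 0.6232 pm

Final wavelength:
λ' = 7.4 + 0.6232 = 8.0232 pm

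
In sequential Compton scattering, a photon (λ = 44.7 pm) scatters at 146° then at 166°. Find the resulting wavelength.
53.9184 pm

Apply Compton shift twice:

First scattering at θ₁ = 146°:
Δλ₁ = λ_C(1 - cos(146°))
Δλ₁ = 2.4263 × 1.8290
Δλ₁ = 4.4378 pm

After first scattering:
λ₁ = 44.7 + 4.4378 = 49.1378 pm

Second scattering at θ₂ = 166°:
Δλ₂ = λ_C(1 - cos(166°))
Δλ₂ = 2.4263 × 1.9703
Δλ₂ = 4.7805 pm

Final wavelength:
λ₂ = 49.1378 + 4.7805 = 53.9184 pm

Total shift: Δλ_total = 4.4378 + 4.7805 = 9.2184 pm

(Intermediate values are shown rounded; full precision is carried through to the final answer.)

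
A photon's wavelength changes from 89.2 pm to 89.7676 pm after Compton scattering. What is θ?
40.00°

First find the wavelength shift:
Δλ = λ' - λ = 89.7676 - 89.2 = 0.5676 pm

Using Δλ = λ_C(1 - cos θ), with λ_C = h/(m_e·c) ≈ 2.42631024 pm:
cos θ = 1 - Δλ/λ_C
cos θ = 1 - 0.5676/2.42631024
cos θ = 0.766065

θ = arccos(0.766065)
θ = 40.00°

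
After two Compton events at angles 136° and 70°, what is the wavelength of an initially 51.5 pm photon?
57.2681 pm

Apply Compton shift twice:

First scattering at θ₁ = 136°:
Δλ₁ = λ_C(1 - cos(136°))
Δλ₁ = 2.4263 × 1.7193
Δλ₁ = 4.1717 pm

After first scattering:
λ₁ = 51.5 + 4.1717 = 55.6717 pm

Second scattering at θ₂ = 70°:
Δλ₂ = λ_C(1 - cos(70°))
Δλ₂ = 2.4263 × 0.6580
Δλ₂ = 1.5965 pm

Final wavelength:
λ₂ = 55.6717 + 1.5965 = 57.2681 pm

Total shift: Δλ_total = 4.1717 + 1.5965 = 5.7681 pm

(Intermediate values are shown rounded; full precision is carried through to the final answer.)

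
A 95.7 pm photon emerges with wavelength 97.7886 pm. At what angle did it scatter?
82.00°

First find the wavelength shift:
Δλ = λ' - λ = 97.7886 - 95.7 = 2.0886 pm

Using Δλ = λ_C(1 - cos θ), with λ_C = h/(m_e·c) ≈ 2.42631024 pm:
cos θ = 1 - Δλ/λ_C
cos θ = 1 - 2.0886/2.42631024
cos θ = 0.139187

θ = arccos(0.139187)
θ = 82.00°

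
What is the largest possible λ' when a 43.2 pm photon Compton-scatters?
48.0526 pm (at θ = 180°)

The Compton shift is Δλ = λ_C(1 − cos θ).

Since cos θ ranges from −1 to 1, the factor (1 − cos θ) ranges from 0 to 2; the maximum shift occurs at θ = 180° (backscattering):
Δλ_max = 2λ_C = 2 × 2.4263 pm = 4.8526 pm

Maximum scattered wavelength:
λ'_max = λ₀ + Δλ_max = 43.2 + 4.8526 = 48.0526 pm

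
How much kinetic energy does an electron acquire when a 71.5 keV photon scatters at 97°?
9.7009 keV

By energy conservation: K_e = E_initial - E_final

First find the scattered photon energy:
Initial wavelength: λ = hc/E = 17.3404 pm
Compton shift: Δλ = λ_C(1 - cos(97°)) = 2.7220 pm
Final wavelength: λ' = 17.3404 + 2.7220 = 20.0625 pm
Final photon energy: E' = hc/λ' = 61.7991 keV

Electron kinetic energy:
K_e = E - E' = 71.5000 - 61.7991 = 9.7009 keV

(Intermediate values are shown rounded; full precision is carried through to the final answer.)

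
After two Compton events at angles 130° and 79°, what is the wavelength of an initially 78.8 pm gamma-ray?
84.7493 pm

Apply Compton shift twice:

First scattering at θ₁ = 130°:
Δλ₁ = λ_C(1 - cos(130°))
Δλ₁ = 2.4263 × 1.6428
Δλ₁ = 3.9859 pm

After first scattering:
λ₁ = 78.8 + 3.9859 = 82.7859 pm

Second scattering at θ₂ = 79°:
Δλ₂ = λ_C(1 - cos(79°))
Δλ₂ = 2.4263 × 0.8092
Δλ₂ = 1.9633 pm

Final wavelength:
λ₂ = 82.7859 + 1.9633 = 84.7493 pm

Total shift: Δλ_total = 3.9859 + 1.9633 = 5.9493 pm

(Intermediate values are shown rounded; full precision is carried through to the final answer.)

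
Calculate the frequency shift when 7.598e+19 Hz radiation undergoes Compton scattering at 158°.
4.121e+19 Hz (decrease)

Convert frequency to wavelength (c = 299792458 m/s):
λ₀ = c/f₀ = 299792458/7.598e+19 = 3.9456759e-12 m = 3.9457 pm

Calculate Compton shift:
Δλ = λ_C(1 - cos(158°)) = 4.6759 pm

Final wavelength:
λ' = λ₀ + Δλ = 3.9457 + 4.6759 = 8.6216 pm

Final frequency:
f' = c/λ' = 299792458/8.6216219e-12 = 3.4772165e+19 Hz

Frequency shift (decrease):
Δf = f₀ - f' = 7.598e+19 - 3.4772165e+19 = 4.121e+19 Hz

(Intermediate values are shown rounded; full precision is carried through to the final answer.)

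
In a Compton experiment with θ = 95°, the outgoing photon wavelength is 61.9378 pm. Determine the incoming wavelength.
59.3000 pm

From λ' = λ + Δλ, we have λ = λ' - Δλ

First calculate the Compton shift:
Δλ = λ_C(1 - cos θ)
Δλ = 2.4263 × (1 - cos(95°))
Δλ = 2.4263 × 1.0872
Δλ = 2.6378 pm

Initial wavelength:
λ = λ' - Δλ
λ = 61.9378 - 2.6378
λ = 59.3000 pm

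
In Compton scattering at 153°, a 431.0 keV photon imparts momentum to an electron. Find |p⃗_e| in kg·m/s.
3.1204e-22 kg·m/s

The electron is initially at rest, so by conservation of momentum:
p⃗_e = p⃗₀ − p⃗'  (incident photon momentum minus scattered photon momentum)

Photon momentum magnitudes (p = h/λ = E/c):
λ₀ = hc/E₀ = 2.8767 pm → p₀ = h/λ₀ = 2.3034e-22 kg·m/s
Δλ = λ_C(1 − cos 153°) = 4.5882 pm
λ' = 7.4648 pm → p' = h/λ' = 8.8764e-23 kg·m/s

The scattered photon makes angle θ = 153° with the incident direction, so by the law of cosines:
|p⃗_e|² = p₀² + p'² − 2p₀p'cos θ
|p⃗_e|² = (2.3034e-22)² + (8.8764e-23)² − 2·2.3034e-22·8.8764e-23·cos(153°)
|p⃗_e| = 3.1204e-22 kg·m/s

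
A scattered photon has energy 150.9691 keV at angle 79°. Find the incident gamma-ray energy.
198.3999 keV

Convert final energy to wavelength (hc ≈ 1239.842 keV·pm):
λ' = hc/E' = 1239.842 / 150.9691 = 8.2126 pm

Calculate the Compton shift:
Δλ = λ_C(1 - cos(79°))
Δλ = 2.4263 × (1 - cos(79°))
Δλ = 1.9633 pm

Initial wavelength:
λ = λ' - Δλ = 8.2126 - 1.9633 = 6.2492 pm

Initial energy:
E = hc/λ = 1239.842 / 6.2492 = 198.3999 keV

(Intermediate values are shown rounded; full precision is carried through to the final answer.)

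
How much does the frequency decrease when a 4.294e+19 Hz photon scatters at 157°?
1.719e+19 Hz (decrease)

Convert frequency to wavelength (c = 299792458 m/s):
λ₀ = c/f₀ = 299792458/4.294e+19 = 6.9816595e-12 m = 6.9817 pm

Calculate Compton shift:
Δλ = λ_C(1 - cos(157°)) = 4.6597 pm

Final wavelength:
λ' = λ₀ + Δλ = 6.9817 + 4.6597 = 11.6414 pm

Final frequency:
f' = c/λ' = 299792458/1.1641400e-11 = 2.5752268e+19 Hz

Frequency shift (decrease):
Δf = f₀ - f' = 4.294e+19 - 2.5752268e+19 = 1.719e+19 Hz

(Intermediate values are shown rounded; full precision is carried through to the final answer.)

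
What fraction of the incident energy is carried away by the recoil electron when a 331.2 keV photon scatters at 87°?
0.3805 (or 38.05%)

Calculate initial and final photon energies:

Initial: E₀ = 331.2 keV → λ₀ = 3.7435 pm
Compton shift: Δλ = 2.2993 pm
Final wavelength: λ' = 6.0428 pm
Final energy: E' = 205.1764 keV

Fractional energy loss:
(E₀ - E')/E₀ = (331.2000 - 205.1764)/331.2000
= 126.0236/331.2000
= 0.3805
= 38.05%

(Intermediate values are shown rounded; full precision is carried through to the final answer.)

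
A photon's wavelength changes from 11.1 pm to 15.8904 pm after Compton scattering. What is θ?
167.00°

First find the wavelength shift:
Δλ = λ' - λ = 15.8904 - 11.1 = 4.7904 pm

Using Δλ = λ_C(1 - cos θ), with λ_C = h/(m_e·c) ≈ 2.42631024 pm:
cos θ = 1 - Δλ/λ_C
cos θ = 1 - 4.7904/2.42631024
cos θ = -0.974356

θ = arccos(-0.974356)
θ = 167.00°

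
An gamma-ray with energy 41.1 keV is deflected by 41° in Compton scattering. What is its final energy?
40.3048 keV

First convert energy to wavelength:
λ = hc/E, with hc ≈ 1239.842 keV·pm (i.e. 1239.842 eV·nm)

For E = 41.1 keV = 41100 eV:
λ = 1239.842 keV·pm / 41.1 keV
λ = 30.1665 pm

Calculate the Compton shift:
Δλ = λ_C(1 - cos(41°)) = 2.4263 × 0.2453
Δλ = 0.5952 pm

Final wavelength:
λ' = 30.1665 + 0.5952 = 30.7616 pm

Final energy:
E' = hc/λ' = 1239.842 / 30.7616 = 40.3048 keV

(Intermediate values are shown rounded; full precision is carried through to the final answer.)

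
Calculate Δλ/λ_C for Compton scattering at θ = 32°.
0.1520 λ_C

The Compton shift formula is:
Δλ = λ_C(1 - cos θ)

Dividing both sides by λ_C:
Δλ/λ_C = 1 - cos θ

For θ = 32°:
Δλ/λ_C = 1 - cos(32°)
Δλ/λ_C = 1 - 0.8480
Δλ/λ_C = 0.1520

This means the shift is 0.1520 × λ_C = 0.3687 pm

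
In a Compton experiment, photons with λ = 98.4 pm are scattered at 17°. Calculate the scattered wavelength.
98.5060 pm

Using the Compton scattering formula:
λ' = λ + Δλ = λ + λ_C(1 - cos θ)

Given:
- Initial wavelength λ = 98.4 pm
- Scattering angle θ = 17°
- Compton wavelength λ_C ≈ 2.4263 pm

Calculate the shift:
Δλ = 2.4263 × (1 - cos(17°))
Δλ = 2.4263 × 0.0437
Δλ = 0.1060 pm

Final wavelength:
λ' = 98.4 + 0.1060 = 98.5060 pm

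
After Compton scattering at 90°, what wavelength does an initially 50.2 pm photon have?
52.6263 pm

Using the Compton formula: λ' = λ + λ_C(1 − cos θ)

For θ = 90°, cos θ = 0 (exact) = 0.0000, so:
1 − cos 90° = 1 − (0) = 1.0000

Δλ = λ_C × 1.0000 = 2.4263 × 1.0000 = 2.4263 pm

λ' = 50.2 + 2.4263 = 52.6263 pm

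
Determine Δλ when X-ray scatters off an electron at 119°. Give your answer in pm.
3.6026 pm

Using the Compton scattering formula:
Δλ = λ_C(1 - cos θ)

where λ_C = h/(m_e·c) ≈ 2.4263 pm is the Compton wavelength of an electron.

For θ = 119°:
cos(119°) = -0.4848
1 - cos(119°) = 1.4848

Δλ = 2.4263 × 1.4848
Δλ = 3.6026 pm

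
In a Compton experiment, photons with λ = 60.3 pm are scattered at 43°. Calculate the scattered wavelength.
60.9518 pm

Using the Compton scattering formula:
λ' = λ + Δλ = λ + λ_C(1 - cos θ)

Given:
- Initial wavelength λ = 60.3 pm
- Scattering angle θ = 43°
- Compton wavelength λ_C ≈ 2.4263 pm

Calculate the shift:
Δλ = 2.4263 × (1 - cos(43°))
Δλ = 2.4263 × 0.2686
Δλ = 0.6518 pm

Final wavelength:
λ' = 60.3 + 0.6518 = 60.9518 pm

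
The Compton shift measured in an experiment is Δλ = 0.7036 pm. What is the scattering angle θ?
44.76°

From the Compton formula Δλ = λ_C(1 - cos θ), we can solve for θ:

cos θ = 1 - Δλ/λ_C

Given:
- Δλ = 0.7036 pm
- λ_C = h/(m_e·c) ≈ 2.42631024 pm

cos θ = 1 - 0.7036/2.42631024
cos θ = 1 - 0.289988
cos θ = 0.710012

θ = arccos(0.710012)
θ = 44.76°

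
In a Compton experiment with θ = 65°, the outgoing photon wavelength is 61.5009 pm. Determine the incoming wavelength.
60.1000 pm

From λ' = λ + Δλ, we have λ = λ' - Δλ

First calculate the Compton shift:
Δλ = λ_C(1 - cos θ)
Δλ = 2.4263 × (1 - cos(65°))
Δλ = 2.4263 × 0.5774
Δλ = 1.4009 pm

Initial wavelength:
λ = λ' - Δλ
λ = 61.5009 - 1.4009
λ = 60.1000 pm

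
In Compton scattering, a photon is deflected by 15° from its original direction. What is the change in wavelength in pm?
0.0827 pm

Using the Compton scattering formula:
Δλ = λ_C(1 - cos θ)

where λ_C = h/(m_e·c) ≈ 2.4263 pm is the Compton wavelength of an electron.

For θ = 15°:
cos(15°) = 0.9659
1 - cos(15°) = 0.0341

Δλ = 2.4263 × 0.0341
Δλ = 0.0827 pm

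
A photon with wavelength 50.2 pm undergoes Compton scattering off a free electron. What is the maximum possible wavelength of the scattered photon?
55.0526 pm (at θ = 180°)

The Compton shift is Δλ = λ_C(1 − cos θ).

Since cos θ ranges from −1 to 1, the factor (1 − cos θ) ranges from 0 to 2; the maximum shift occurs at θ = 180° (backscattering):
Δλ_max = 2λ_C = 2 × 2.4263 pm = 4.8526 pm

Maximum scattered wavelength:
λ'_max = λ₀ + Δλ_max = 50.2 + 4.8526 = 55.0526 pm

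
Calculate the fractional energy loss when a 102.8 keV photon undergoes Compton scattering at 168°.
0.2847 (or 28.47%)

Calculate initial and final photon energies:

Initial: E₀ = 102.8 keV → λ₀ = 12.0607 pm
Compton shift: Δλ = 4.7996 pm
Final wavelength: λ' = 16.8603 pm
Final energy: E' = 73.5361 keV

Fractional energy loss:
(E₀ - E')/E₀ = (102.8000 - 73.5361)/102.8000
= 29.2639/102.8000
= 0.2847
= 28.47%

(Intermediate values are shown rounded; full precision is carried through to the final answer.)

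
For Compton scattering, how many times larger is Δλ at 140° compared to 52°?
140° produces the larger shift by a factor of 4.595

Calculate both shifts using Δλ = λ_C(1 - cos θ):

For θ₁ = 52°:
Δλ₁ = 2.4263 × (1 - cos(52°))
Δλ₁ = 2.4263 × 0.3843
Δλ₁ = 0.9325 pm

For θ₂ = 140°:
Δλ₂ = 2.4263 × (1 - cos(140°))
Δλ₂ = 2.4263 × 1.7660
Δλ₂ = 4.2850 pm

The 140° angle produces the larger shift.
Ratio: 4.2850/0.9325 = 4.595

(Intermediate values are shown rounded; full precision is carried through to the final answer.)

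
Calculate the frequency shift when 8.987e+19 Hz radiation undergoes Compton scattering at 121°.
4.711e+19 Hz (decrease)

Convert frequency to wavelength (c = 299792458 m/s):
λ₀ = c/f₀ = 299792458/8.987e+19 = 3.3358458e-12 m = 3.3358 pm

Calculate Compton shift:
Δλ = λ_C(1 - cos(121°)) = 3.6760 pm

Final wavelength:
λ' = λ₀ + Δλ = 3.3358 + 3.6760 = 7.0118 pm

Final frequency:
f' = c/λ' = 299792458/7.0117981e-12 = 4.2755432e+19 Hz

Frequency shift (decrease):
Δf = f₀ - f' = 8.987e+19 - 4.2755432e+19 = 4.711e+19 Hz

(Intermediate values are shown rounded; full precision is carried through to the final answer.)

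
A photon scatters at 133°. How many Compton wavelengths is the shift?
1.6820 λ_C

The Compton shift formula is:
Δλ = λ_C(1 - cos θ)

Dividing both sides by λ_C:
Δλ/λ_C = 1 - cos θ

For θ = 133°:
Δλ/λ_C = 1 - cos(133°)
Δλ/λ_C = 1 - -0.6820
Δλ/λ_C = 1.6820

This means the shift is 1.6820 × λ_C = 4.0810 pm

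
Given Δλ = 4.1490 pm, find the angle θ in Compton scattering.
135.24°

From the Compton formula Δλ = λ_C(1 - cos θ), we can solve for θ:

cos θ = 1 - Δλ/λ_C

Given:
- Δλ = 4.1490 pm
- λ_C = h/(m_e·c) ≈ 2.42631024 pm

cos θ = 1 - 4.1490/2.42631024
cos θ = 1 - 1.710004
cos θ = -0.710004

θ = arccos(-0.710004)
θ = 135.24°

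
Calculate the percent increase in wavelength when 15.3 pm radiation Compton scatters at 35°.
2.8679%

Calculate the Compton shift:
Δλ = λ_C(1 - cos(35°))
Δλ = 2.4263 × (1 - cos(35°))
Δλ = 2.4263 × 0.1808
Δλ = 0.4388 pm

Percentage change:
(Δλ/λ₀) × 100 = (0.4388/15.3) × 100
= 2.8679%

(Intermediate values are shown rounded; full precision is carried through to the final answer.)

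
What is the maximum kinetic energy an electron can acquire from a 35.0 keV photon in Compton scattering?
4.2169 keV

Maximum energy transfer occurs at θ = 180° (backscattering).

Initial photon: E₀ = 35.0 keV → λ₀ = 35.4241 pm

Maximum Compton shift (at 180°):
Δλ_max = 2λ_C = 2 × 2.4263 = 4.8526 pm

Final wavelength:
λ' = 35.4241 + 4.8526 = 40.2767 pm

Minimum photon energy (maximum energy to electron):
E'_min = hc/λ' = 30.7831 keV

Maximum electron kinetic energy:
K_max = E₀ - E'_min = 35.0000 - 30.7831 = 4.2169 keV

(Intermediate values are shown rounded; full precision is carried through to the final answer.)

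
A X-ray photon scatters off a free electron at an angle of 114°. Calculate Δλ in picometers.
3.4132 pm

Using the Compton scattering formula:
Δλ = λ_C(1 - cos θ)

where λ_C = h/(m_e·c) ≈ 2.4263 pm is the Compton wavelength of an electron.

For θ = 114°:
cos(114°) = -0.4067
1 - cos(114°) = 1.4067

Δλ = 2.4263 × 1.4067
Δλ = 3.4132 pm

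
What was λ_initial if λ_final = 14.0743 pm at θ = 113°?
10.7000 pm

From λ' = λ + Δλ, we have λ = λ' - Δλ

First calculate the Compton shift:
Δλ = λ_C(1 - cos θ)
Δλ = 2.4263 × (1 - cos(113°))
Δλ = 2.4263 × 1.3907
Δλ = 3.3743 pm

Initial wavelength:
λ = λ' - Δλ
λ = 14.0743 - 3.3743
λ = 10.7000 pm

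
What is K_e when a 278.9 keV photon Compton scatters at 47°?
41.2477 keV

By energy conservation: K_e = E_initial - E_final

First find the scattered photon energy:
Initial wavelength: λ = hc/E = 4.4455 pm
Compton shift: Δλ = λ_C(1 - cos(47°)) = 0.7716 pm
Final wavelength: λ' = 4.4455 + 0.7716 = 5.2170 pm
Final photon energy: E' = hc/λ' = 237.6523 keV

Electron kinetic energy:
K_e = E - E' = 278.9000 - 237.6523 = 41.2477 keV

(Intermediate values are shown rounded; full precision is carried through to the final answer.)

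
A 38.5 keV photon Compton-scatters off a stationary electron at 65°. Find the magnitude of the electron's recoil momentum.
2.1662e-23 kg·m/s

The electron is initially at rest, so by conservation of momentum:
p⃗_e = p⃗₀ − p⃗'  (incident photon momentum minus scattered photon momentum)

Photon momentum magnitudes (p = h/λ = E/c):
λ₀ = hc/E₀ = 32.2037 pm → p₀ = h/λ₀ = 2.0576e-23 kg·m/s
Δλ = λ_C(1 − cos 65°) = 1.4009 pm
λ' = 33.6046 pm → p' = h/λ' = 1.9718e-23 kg·m/s

The scattered photon makes angle θ = 65° with the incident direction, so by the law of cosines:
|p⃗_e|² = p₀² + p'² − 2p₀p'cos θ
|p⃗_e|² = (2.0576e-23)² + (1.9718e-23)² − 2·2.0576e-23·1.9718e-23·cos(65°)
|p⃗_e| = 2.1662e-23 kg·m/s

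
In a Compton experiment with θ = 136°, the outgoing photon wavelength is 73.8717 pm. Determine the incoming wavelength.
69.7000 pm

From λ' = λ + Δλ, we have λ = λ' - Δλ

First calculate the Compton shift:
Δλ = λ_C(1 - cos θ)
Δλ = 2.4263 × (1 - cos(136°))
Δλ = 2.4263 × 1.7193
Δλ = 4.1717 pm

Initial wavelength:
λ = λ' - Δλ
λ = 73.8717 - 4.1717
λ = 69.7000 pm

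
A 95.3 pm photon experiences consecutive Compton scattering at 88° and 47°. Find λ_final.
98.4132 pm

Apply Compton shift twice:

First scattering at θ₁ = 88°:
Δλ₁ = λ_C(1 - cos(88°))
Δλ₁ = 2.4263 × 0.9651
Δλ₁ = 2.3416 pm

After first scattering:
λ₁ = 95.3 + 2.3416 = 97.6416 pm

Second scattering at θ₂ = 47°:
Δλ₂ = λ_C(1 - cos(47°))
Δλ₂ = 2.4263 × 0.3180
Δλ₂ = 0.7716 pm

Final wavelength:
λ₂ = 97.6416 + 0.7716 = 98.4132 pm

Total shift: Δλ_total = 2.3416 + 0.7716 = 3.1132 pm

(Intermediate values are shown rounded; full precision is carried through to the final answer.)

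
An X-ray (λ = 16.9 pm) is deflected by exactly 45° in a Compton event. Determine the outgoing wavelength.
17.6106 pm

Using the Compton formula: λ' = λ + λ_C(1 − cos θ)

For θ = 45°, cos θ = √2/2 (exact) ≈ 0.7071, so:
1 − cos 45° = 1 − (√2/2) ≈ 0.2929

Δλ = λ_C × 0.2929 = 2.4263 × 0.2929 = 0.7106 pm

λ' = 16.9 + 0.7106 = 17.6106 pm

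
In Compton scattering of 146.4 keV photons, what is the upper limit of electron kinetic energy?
53.3292 keV

Maximum energy transfer occurs at θ = 180° (backscattering).

Initial photon: E₀ = 146.4 keV → λ₀ = 8.4689 pm

Maximum Compton shift (at 180°):
Δλ_max = 2λ_C = 2 × 2.4263 = 4.8526 pm

Final wavelength:
λ' = 8.4689 + 4.8526 = 13.3215 pm

Minimum photon energy (maximum energy to electron):
E'_min = hc/λ' = 93.0708 keV

Maximum electron kinetic energy:
K_max = E₀ - E'_min = 146.4000 - 93.0708 = 53.3292 keV

(Intermediate values are shown rounded; full precision is carried through to the final answer.)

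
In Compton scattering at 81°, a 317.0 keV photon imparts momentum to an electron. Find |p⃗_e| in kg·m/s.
1.8755e-22 kg·m/s

The electron is initially at rest, so by conservation of momentum:
p⃗_e = p⃗₀ − p⃗'  (incident photon momentum minus scattered photon momentum)

Photon momentum magnitudes (p = h/λ = E/c):
λ₀ = hc/E₀ = 3.9112 pm → p₀ = h/λ₀ = 1.6941e-22 kg·m/s
Δλ = λ_C(1 − cos 81°) = 2.0468 pm
λ' = 5.9579 pm → p' = h/λ' = 1.1121e-22 kg·m/s

The scattered photon makes angle θ = 81° with the incident direction, so by the law of cosines:
|p⃗_e|² = p₀² + p'² − 2p₀p'cos θ
|p⃗_e|² = (1.6941e-22)² + (1.1121e-22)² − 2·1.6941e-22·1.1121e-22·cos(81°)
|p⃗_e| = 1.8755e-22 kg·m/s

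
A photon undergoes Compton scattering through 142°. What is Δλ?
4.3383 pm

Using the Compton scattering formula:
Δλ = λ_C(1 - cos θ)

where λ_C = h/(m_e·c) ≈ 2.4263 pm is the Compton wavelength of an electron.

For θ = 142°:
cos(142°) = -0.7880
1 - cos(142°) = 1.7880

Δλ = 2.4263 × 1.7880
Δλ = 4.3383 pm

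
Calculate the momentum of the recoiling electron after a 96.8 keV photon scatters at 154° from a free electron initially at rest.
8.7533e-23 kg·m/s

The electron is initially at rest, so by conservation of momentum:
p⃗_e = p⃗₀ − p⃗'  (incident photon momentum minus scattered photon momentum)

Photon momentum magnitudes (p = h/λ = E/c):
λ₀ = hc/E₀ = 12.8083 pm → p₀ = h/λ₀ = 5.1733e-23 kg·m/s
Δλ = λ_C(1 − cos 154°) = 4.6071 pm
λ' = 17.4153 pm → p' = h/λ' = 3.8047e-23 kg·m/s

The scattered photon makes angle θ = 154° with the incident direction, so by the law of cosines:
|p⃗_e|² = p₀² + p'² − 2p₀p'cos θ
|p⃗_e|² = (5.1733e-23)² + (3.8047e-23)² − 2·5.1733e-23·3.8047e-23·cos(154°)
|p⃗_e| = 8.7533e-23 kg·m/s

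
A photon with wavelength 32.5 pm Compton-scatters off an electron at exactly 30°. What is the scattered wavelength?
32.8251 pm

Using the Compton formula: λ' = λ + λ_C(1 − cos θ)

For θ = 30°, cos θ = √3/2 (exact) ≈ 0.8660, so:
1 − cos 30° = 1 − (√3/2) ≈ 0.1340

Δλ = λ_C × 0.1340 = 2.4263 × 0.1340 = 0.3251 pm

λ' = 32.5 + 0.3251 = 32.8251 pm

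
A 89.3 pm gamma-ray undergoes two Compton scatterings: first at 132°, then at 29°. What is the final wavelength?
93.6540 pm

Apply Compton shift twice:

First scattering at θ₁ = 132°:
Δλ₁ = λ_C(1 - cos(132°))
Δλ₁ = 2.4263 × 1.6691
Δλ₁ = 4.0498 pm

After first scattering:
λ₁ = 89.3 + 4.0498 = 93.3498 pm

Second scattering at θ₂ = 29°:
Δλ₂ = λ_C(1 - cos(29°))
Δλ₂ = 2.4263 × 0.1254
Δλ₂ = 0.3042 pm

Final wavelength:
λ₂ = 93.3498 + 0.3042 = 93.6540 pm

Total shift: Δλ_total = 4.0498 + 0.3042 = 4.3540 pm

(Intermediate values are shown rounded; full precision is carried through to the final answer.)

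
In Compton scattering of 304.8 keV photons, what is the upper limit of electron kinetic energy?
165.8096 keV

Maximum energy transfer occurs at θ = 180° (backscattering).

Initial photon: E₀ = 304.8 keV → λ₀ = 4.0677 pm

Maximum Compton shift (at 180°):
Δλ_max = 2λ_C = 2 × 2.4263 = 4.8526 pm

Final wavelength:
λ' = 4.0677 + 4.8526 = 8.9203 pm

Minimum photon energy (maximum energy to electron):
E'_min = hc/λ' = 138.9904 keV

Maximum electron kinetic energy:
K_max = E₀ - E'_min = 304.8000 - 138.9904 = 165.8096 keV

(Intermediate values are shown rounded; full precision is carried through to the final answer.)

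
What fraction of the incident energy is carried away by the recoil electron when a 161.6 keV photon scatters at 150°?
0.3711 (or 37.11%)

Calculate initial and final photon energies:

Initial: E₀ = 161.6 keV → λ₀ = 7.6723 pm
Compton shift: Δλ = 4.5276 pm
Final wavelength: λ' = 12.1998 pm
Final energy: E' = 101.6277 keV

Fractional energy loss:
(E₀ - E')/E₀ = (161.6000 - 101.6277)/161.6000
= 59.9723/161.6000
= 0.3711
= 37.11%

(Intermediate values are shown rounded; full precision is carried through to the final answer.)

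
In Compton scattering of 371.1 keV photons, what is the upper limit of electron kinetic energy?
219.7819 keV

Maximum energy transfer occurs at θ = 180° (backscattering).

Initial photon: E₀ = 371.1 keV → λ₀ = 3.3410 pm

Maximum Compton shift (at 180°):
Δλ_max = 2λ_C = 2 × 2.4263 = 4.8526 pm

Final wavelength:
λ' = 3.3410 + 4.8526 = 8.1936 pm

Minimum photon energy (maximum energy to electron):
E'_min = hc/λ' = 151.3181 keV

Maximum electron kinetic energy:
K_max = E₀ - E'_min = 371.1000 - 151.3181 = 219.7819 keV

(Intermediate values are shown rounded; full precision is carried through to the final answer.)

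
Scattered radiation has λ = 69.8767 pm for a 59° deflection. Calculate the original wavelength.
68.7000 pm

From λ' = λ + Δλ, we have λ = λ' - Δλ

First calculate the Compton shift:
Δλ = λ_C(1 - cos θ)
Δλ = 2.4263 × (1 - cos(59°))
Δλ = 2.4263 × 0.4850
Δλ = 1.1767 pm

Initial wavelength:
λ = λ' - Δλ
λ = 69.8767 - 1.1767
λ = 68.7000 pm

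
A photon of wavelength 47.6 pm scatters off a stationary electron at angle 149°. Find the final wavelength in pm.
52.1061 pm

Using the Compton scattering formula:
λ' = λ + Δλ = λ + λ_C(1 - cos θ)

Given:
- Initial wavelength λ = 47.6 pm
- Scattering angle θ = 149°
- Compton wavelength λ_C ≈ 2.4263 pm

Calculate the shift:
Δλ = 2.4263 × (1 - cos(149°))
Δλ = 2.4263 × 1.8572
Δλ = 4.5061 pm

Final wavelength:
λ' = 47.6 + 4.5061 = 52.1061 pm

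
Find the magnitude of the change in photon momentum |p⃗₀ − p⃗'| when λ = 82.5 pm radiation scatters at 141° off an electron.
1.4766e-23 kg·m/s

Photon momentum magnitude is p = h/λ.

Initial momentum:
p₀ = h/λ = 6.6261e-34/8.2500e-11 = 8.0316e-24 kg·m/s

After scattering:
λ' = λ + Δλ = 82.5 + 4.3119 = 86.8119 pm
p' = h/λ' = 6.6261e-34/8.6812e-11 = 7.6327e-24 kg·m/s

Momentum is a vector; the scattered photon's direction makes angle θ = 141° with the incident direction. The magnitude of the vector change Δp⃗ = p⃗₀ − p⃗' is found from the law of cosines:
|Δp⃗|² = p₀² + p'² − 2p₀p'cos θ
|Δp⃗|² = (8.0316e-24)² + (7.6327e-24)² − 2·8.0316e-24·7.6327e-24·cos(141°)
|Δp⃗| = 1.4766e-23 kg·m/s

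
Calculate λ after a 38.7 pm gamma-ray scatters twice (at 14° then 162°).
43.5059 pm

Apply Compton shift twice:

First scattering at θ₁ = 14°:
Δλ₁ = λ_C(1 - cos(14°))
Δλ₁ = 2.4263 × 0.0297
Δλ₁ = 0.0721 pm

After first scattering:
λ₁ = 38.7 + 0.0721 = 38.7721 pm

Second scattering at θ₂ = 162°:
Δλ₂ = λ_C(1 - cos(162°))
Δλ₂ = 2.4263 × 1.9511
Δλ₂ = 4.7339 pm

Final wavelength:
λ₂ = 38.7721 + 4.7339 = 43.5059 pm

Total shift: Δλ_total = 0.0721 + 4.7339 = 4.8059 pm

(Intermediate values are shown rounded; full precision is carried through to the final answer.)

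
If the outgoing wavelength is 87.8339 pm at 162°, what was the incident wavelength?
83.1000 pm

From λ' = λ + Δλ, we have λ = λ' - Δλ

First calculate the Compton shift:
Δλ = λ_C(1 - cos θ)
Δλ = 2.4263 × (1 - cos(162°))
Δλ = 2.4263 × 1.9511
Δλ = 4.7339 pm

Initial wavelength:
λ = λ' - Δλ
λ = 87.8339 - 4.7339
λ = 83.1000 pm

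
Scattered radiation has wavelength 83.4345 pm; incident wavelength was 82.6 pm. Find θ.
49.00°

First find the wavelength shift:
Δλ = λ' - λ = 83.4345 - 82.6 = 0.8345 pm

Using Δλ = λ_C(1 - cos θ), with λ_C = h/(m_e·c) ≈ 2.42631024 pm:
cos θ = 1 - Δλ/λ_C
cos θ = 1 - 0.8345/2.42631024
cos θ = 0.656062

θ = arccos(0.656062)
θ = 49.00°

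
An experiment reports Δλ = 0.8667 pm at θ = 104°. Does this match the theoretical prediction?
No, inconsistent

Calculate the expected shift for θ = 104°:

Δλ_expected = λ_C(1 - cos(104°))
Δλ_expected = 2.4263 × (1 - cos(104°))
Δλ_expected = 2.4263 × 1.2419
Δλ_expected = 3.0133 pm

Given shift: 0.8667 pm
Expected shift: 3.0133 pm
Difference: 2.1466 pm

The values do not match. The given shift corresponds to θ ≈ 50.0°, not 104°.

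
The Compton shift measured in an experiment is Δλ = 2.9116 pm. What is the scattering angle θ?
101.54°

From the Compton formula Δλ = λ_C(1 - cos θ), we can solve for θ:

cos θ = 1 - Δλ/λ_C

Given:
- Δλ = 2.9116 pm
- λ_C = h/(m_e·c) ≈ 2.42631024 pm

cos θ = 1 - 2.9116/2.42631024
cos θ = 1 - 1.200011
cos θ = -0.200011

θ = arccos(-0.200011)
θ = 101.54°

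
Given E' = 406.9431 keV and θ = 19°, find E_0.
425.4000 keV

Convert final energy to wavelength (hc ≈ 1239.842 keV·pm):
λ' = hc/E' = 1239.842 / 406.9431 = 3.0467 pm

Calculate the Compton shift:
Δλ = λ_C(1 - cos(19°))
Δλ = 2.4263 × (1 - cos(19°))
Δλ = 0.1322 pm

Initial wavelength:
λ = λ' - Δλ = 3.0467 - 0.1322 = 2.9145 pm

Initial energy:
E = hc/λ = 1239.842 / 2.9145 = 425.4000 keV

(Intermediate values are shown rounded; full precision is carried through to the final answer.)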